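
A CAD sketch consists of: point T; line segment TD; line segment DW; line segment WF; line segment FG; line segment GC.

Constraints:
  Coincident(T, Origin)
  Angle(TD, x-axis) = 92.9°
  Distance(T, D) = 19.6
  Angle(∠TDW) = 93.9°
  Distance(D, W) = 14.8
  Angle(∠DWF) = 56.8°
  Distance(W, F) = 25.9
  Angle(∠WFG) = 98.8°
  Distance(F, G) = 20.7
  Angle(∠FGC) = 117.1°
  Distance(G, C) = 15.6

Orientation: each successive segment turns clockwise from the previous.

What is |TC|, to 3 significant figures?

28.2

T is at the origin; TD runs at 92.9° with length 19.6, so D = (-0.992, 19.6). ∠TDW = 93.9° gives DW at 6.80° from the x-axis; with |DW| = 14.8, W = (13.7, 21.3). ∠DWF = 56.8° gives WF at -116° from the x-axis; with |WF| = 25.9, F = (2.19, -1.87). ∠WFG = 98.8° gives FG at 162° from the x-axis; with |FG| = 20.7, G = (-17.5, 4.39). ∠FGC = 117.1° gives GC at 99.5° from the x-axis; with |GC| = 15.6, C = (-20.1, 19.8). Then |TC| = |C − T| = 28.2.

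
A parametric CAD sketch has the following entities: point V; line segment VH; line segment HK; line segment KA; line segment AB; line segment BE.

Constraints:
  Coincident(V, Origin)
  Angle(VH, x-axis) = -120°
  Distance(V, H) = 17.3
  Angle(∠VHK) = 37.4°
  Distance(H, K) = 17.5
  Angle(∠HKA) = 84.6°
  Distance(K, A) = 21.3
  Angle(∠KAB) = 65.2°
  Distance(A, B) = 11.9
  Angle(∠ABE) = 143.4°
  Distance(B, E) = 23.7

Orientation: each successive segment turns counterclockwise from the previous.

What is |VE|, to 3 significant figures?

24.7

∠KAB = 65.2° gives AB at -127° from the x-axis; with |AB| = 11.9, B = (-9.69, 1.07). ∠ABE = 143.4° gives BE at -90.6° from the x-axis; with |BE| = 23.7, E = (-9.94, -22.6). Then |VE| = |E − V| = 24.7.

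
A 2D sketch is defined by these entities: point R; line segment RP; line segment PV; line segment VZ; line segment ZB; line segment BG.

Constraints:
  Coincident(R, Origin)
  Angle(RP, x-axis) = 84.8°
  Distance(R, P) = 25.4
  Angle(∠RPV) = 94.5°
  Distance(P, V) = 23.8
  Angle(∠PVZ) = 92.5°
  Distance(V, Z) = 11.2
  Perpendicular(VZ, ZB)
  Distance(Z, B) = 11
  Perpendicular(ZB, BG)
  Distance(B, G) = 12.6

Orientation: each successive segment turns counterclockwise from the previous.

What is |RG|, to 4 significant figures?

30.10

R is at the origin; RP runs at 84.8° with length 25.4, so P = (2.302, 25.30). ∠RPV = 94.5° gives PV at 170.3° from the x-axis; with |PV| = 23.8, V = (-21.16, 29.31). ∠PVZ = 92.5° gives VZ at -102.2° from the x-axis; with |VZ| = 11.2, Z = (-23.52, 18.36). The perpendicularity gives ZB at right angles to VZ, so ZB runs at -12.20°; with |ZB| = 11.0, B = (-12.77, 16.03). The perpendicularity gives BG at right angles to ZB, so BG runs at 77.80°; with |BG| = 12.6, G = (-10.11, 28.35). Then |RG| = |G − R| = 30.10.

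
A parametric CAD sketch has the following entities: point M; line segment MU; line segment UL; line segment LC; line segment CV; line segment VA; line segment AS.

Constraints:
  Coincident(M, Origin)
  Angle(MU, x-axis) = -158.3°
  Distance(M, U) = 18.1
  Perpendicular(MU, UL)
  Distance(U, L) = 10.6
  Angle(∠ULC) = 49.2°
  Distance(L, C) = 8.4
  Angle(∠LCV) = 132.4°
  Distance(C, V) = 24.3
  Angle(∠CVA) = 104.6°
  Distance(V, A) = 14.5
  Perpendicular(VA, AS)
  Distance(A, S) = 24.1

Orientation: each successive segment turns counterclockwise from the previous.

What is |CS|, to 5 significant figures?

20.634

M is at the origin; MU runs at -158.3° with length 18.1, so U = (-16.817, -6.6924). MU ⟂ UL, so UL runs at -68.300°; with |UL| = 10.6, L = (-12.898, -16.541). ∠ULC = 49.2° gives LC at 62.500° from the x-axis; with |LC| = 8.4, C = (-9.0193, -9.0903). ∠LCV = 132.4° gives CV at 110.10° from the x-axis; with |CV| = 24.3, V = (-17.370, 13.730). ∠CVA = 104.6° gives VA at -174.50° from the x-axis; with |VA| = 14.5, A = (-31.803, 12.340). VA is perpendicular to AS, so AS runs at -84.500°; with |AS| = 24.1, S = (-29.494, -11.649). Then |CS| = |S − C| = 20.634.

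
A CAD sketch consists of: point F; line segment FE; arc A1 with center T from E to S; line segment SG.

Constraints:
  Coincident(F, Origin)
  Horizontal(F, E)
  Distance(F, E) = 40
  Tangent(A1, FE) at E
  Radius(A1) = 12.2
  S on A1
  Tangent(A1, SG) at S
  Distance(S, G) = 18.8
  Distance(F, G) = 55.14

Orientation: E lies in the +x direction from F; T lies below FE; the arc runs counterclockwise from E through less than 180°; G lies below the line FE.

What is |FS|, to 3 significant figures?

36.8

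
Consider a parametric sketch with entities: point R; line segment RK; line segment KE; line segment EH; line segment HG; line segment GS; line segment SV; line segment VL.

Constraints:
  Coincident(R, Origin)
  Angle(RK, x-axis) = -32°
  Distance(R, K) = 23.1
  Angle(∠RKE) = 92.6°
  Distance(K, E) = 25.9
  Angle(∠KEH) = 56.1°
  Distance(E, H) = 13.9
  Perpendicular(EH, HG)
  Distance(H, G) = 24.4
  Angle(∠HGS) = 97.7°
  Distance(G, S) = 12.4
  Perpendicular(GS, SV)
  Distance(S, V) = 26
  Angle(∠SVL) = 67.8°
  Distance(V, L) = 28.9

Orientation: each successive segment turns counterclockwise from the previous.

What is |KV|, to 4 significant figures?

26.75

∠HGS = 97.7° gives GS at -8.400° from the x-axis; with |GS| = 12.4, S = (32.37, -16.96). GS ⟂ SV, so SV runs at 81.60°; with |SV| = 26.0, V = (36.17, 8.759). Then |KV| = |V − K| = 26.75.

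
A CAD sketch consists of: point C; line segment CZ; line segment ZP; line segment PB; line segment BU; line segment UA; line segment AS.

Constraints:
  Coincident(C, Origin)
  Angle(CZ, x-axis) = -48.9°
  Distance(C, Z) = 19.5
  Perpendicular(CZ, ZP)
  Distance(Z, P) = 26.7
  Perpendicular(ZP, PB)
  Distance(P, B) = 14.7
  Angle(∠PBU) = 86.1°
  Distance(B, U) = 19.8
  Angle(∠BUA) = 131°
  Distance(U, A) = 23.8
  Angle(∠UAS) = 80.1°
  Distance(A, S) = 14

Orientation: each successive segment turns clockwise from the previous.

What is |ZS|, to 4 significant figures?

13.04

C is at the origin; CZ runs at -48.9° with length 19.5, so Z = (12.82, -14.69). CZ ⟂ ZP, so ZP runs at -138.9°; with |ZP| = 26.7, P = (-7.301, -32.25). The perpendicularity gives PB at right angles to ZP, so PB runs at 131.1°; with |PB| = 14.7, B = (-16.96, -21.17). ∠PBU = 86.1° gives BU at 37.20° from the x-axis; with |BU| = 19.8, U = (-1.193, -9.198). ∠BUA = 131.0° gives UA at -11.80° from the x-axis; with |UA| = 23.8, A = (22.10, -14.06). ∠UAS = 80.1° gives AS at -111.7° from the x-axis; with |AS| = 14.0, S = (16.93, -27.07). Then |ZS| = |S − Z| = 13.04.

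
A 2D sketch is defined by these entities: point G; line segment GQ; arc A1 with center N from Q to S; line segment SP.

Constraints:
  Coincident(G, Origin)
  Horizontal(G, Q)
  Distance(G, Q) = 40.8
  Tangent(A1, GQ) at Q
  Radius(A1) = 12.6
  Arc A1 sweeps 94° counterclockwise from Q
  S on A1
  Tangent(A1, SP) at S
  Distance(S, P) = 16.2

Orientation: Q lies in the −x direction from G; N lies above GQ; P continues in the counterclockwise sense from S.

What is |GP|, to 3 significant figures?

41.7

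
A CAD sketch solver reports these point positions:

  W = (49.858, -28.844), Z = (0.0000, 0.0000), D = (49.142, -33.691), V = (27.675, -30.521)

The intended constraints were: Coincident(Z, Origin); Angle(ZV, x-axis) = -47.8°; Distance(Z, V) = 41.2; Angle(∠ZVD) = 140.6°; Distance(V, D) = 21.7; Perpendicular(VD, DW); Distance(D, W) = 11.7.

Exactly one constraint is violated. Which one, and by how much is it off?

Distance(D, W) = 11.7 — off by 6.80.

Z = (0.00, 0.00) ✓; ZV at -47.80° ✓; |ZV| = 41.20 ✓; ∠ZVD = 140.6° ✓; |VD| = 21.70 ✓; ∠(VD, DW) = 90.00° ✓; |DW| = 4.900 ✗.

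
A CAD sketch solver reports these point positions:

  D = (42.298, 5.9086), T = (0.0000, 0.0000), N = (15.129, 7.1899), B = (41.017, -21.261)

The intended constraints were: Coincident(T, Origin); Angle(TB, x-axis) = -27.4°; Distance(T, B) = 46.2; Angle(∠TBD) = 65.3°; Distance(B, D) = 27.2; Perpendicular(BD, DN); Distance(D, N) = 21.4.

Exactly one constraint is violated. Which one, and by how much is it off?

Distance(D, N) = 21.4 — off by 5.80.

T = (0.00, 0.00) ✓; TB at -27.40° ✓; |TB| = 46.20 ✓; ∠TBD = 65.30° ✓; |BD| = 27.20 ✓; ∠(BD, DN) = 90.00° ✓; |DN| = 27.20 ✗.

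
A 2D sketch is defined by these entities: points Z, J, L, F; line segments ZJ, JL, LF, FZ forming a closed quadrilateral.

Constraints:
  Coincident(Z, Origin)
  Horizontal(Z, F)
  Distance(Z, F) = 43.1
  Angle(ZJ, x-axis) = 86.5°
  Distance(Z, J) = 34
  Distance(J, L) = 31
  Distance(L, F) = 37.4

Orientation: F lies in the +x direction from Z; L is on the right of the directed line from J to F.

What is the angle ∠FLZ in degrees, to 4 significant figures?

146.7°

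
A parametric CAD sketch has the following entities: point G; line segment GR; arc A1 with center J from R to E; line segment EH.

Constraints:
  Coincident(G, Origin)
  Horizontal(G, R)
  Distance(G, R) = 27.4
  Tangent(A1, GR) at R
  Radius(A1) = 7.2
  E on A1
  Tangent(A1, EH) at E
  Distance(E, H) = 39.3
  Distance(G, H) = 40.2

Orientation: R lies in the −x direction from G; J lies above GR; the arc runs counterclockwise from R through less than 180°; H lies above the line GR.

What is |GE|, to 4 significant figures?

21.27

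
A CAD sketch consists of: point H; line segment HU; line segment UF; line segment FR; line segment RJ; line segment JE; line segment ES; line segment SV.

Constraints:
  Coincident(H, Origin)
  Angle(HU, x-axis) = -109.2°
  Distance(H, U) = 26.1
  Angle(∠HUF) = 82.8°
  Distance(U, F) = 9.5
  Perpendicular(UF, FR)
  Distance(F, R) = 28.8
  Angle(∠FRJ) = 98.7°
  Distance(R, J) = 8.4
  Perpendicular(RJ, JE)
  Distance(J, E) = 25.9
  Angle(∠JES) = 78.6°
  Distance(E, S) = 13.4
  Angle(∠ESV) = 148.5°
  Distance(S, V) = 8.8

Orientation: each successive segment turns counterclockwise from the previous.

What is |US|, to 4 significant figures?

11.82

H is at the origin; HU runs at -109.2° with length 26.1, so U = (-8.583, -24.65). ∠HUF = 82.8° gives UF at -12.00° from the x-axis; with |UF| = 9.5, F = (0.7090, -26.62). UF ⟂ FR, so FR runs at 78.00°; with |FR| = 28.8, R = (6.697, 1.547). ∠FRJ = 98.7° gives RJ at 159.3° from the x-axis; with |RJ| = 8.4, J = (-1.161, 4.516). RJ ⟂ JE, so JE runs at -110.7°; with |JE| = 25.9, E = (-10.32, -19.71). ∠JES = 78.6° gives ES at -9.300° from the x-axis; with |ES| = 13.4, S = (2.908, -21.88). Then |US| = |S − U| = 11.82.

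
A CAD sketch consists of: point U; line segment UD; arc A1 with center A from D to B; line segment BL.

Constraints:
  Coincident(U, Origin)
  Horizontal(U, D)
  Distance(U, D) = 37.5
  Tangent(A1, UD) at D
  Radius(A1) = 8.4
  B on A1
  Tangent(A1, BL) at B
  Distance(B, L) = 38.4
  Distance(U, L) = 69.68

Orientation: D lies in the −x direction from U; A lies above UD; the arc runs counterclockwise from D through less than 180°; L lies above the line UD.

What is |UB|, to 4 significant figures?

33.61

Checks: |AB| = 8.400 ✓; ∠(AB, BL) = 90.00° ✓; |BL| = 38.40 ✓; |UL| = 69.68 ✓.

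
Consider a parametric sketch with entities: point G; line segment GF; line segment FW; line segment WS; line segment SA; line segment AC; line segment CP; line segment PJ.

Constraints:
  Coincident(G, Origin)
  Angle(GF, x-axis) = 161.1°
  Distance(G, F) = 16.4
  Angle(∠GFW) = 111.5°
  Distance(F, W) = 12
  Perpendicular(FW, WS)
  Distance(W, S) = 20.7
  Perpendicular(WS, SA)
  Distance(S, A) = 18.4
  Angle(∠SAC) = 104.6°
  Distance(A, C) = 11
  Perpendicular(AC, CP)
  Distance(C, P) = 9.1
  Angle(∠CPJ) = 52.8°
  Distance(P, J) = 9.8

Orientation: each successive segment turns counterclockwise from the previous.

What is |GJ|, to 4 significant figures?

2.435

G is at the origin; GF runs at 161.1° with length 16.4, so F = (-15.52, 5.312). ∠GFW = 111.5° gives FW at -130.4° from the x-axis; with |FW| = 12.0, W = (-23.29, -3.826). FW ⟂ WS, so WS runs at -40.40°; with |WS| = 20.7, S = (-7.529, -17.24). WS ⟂ SA, so SA runs at 49.60°; with |SA| = 18.4, A = (4.396, -3.230). ∠SAC = 104.6° gives AC at 125.0° from the x-axis; with |AC| = 11.0, C = (-1.913, 5.781). AC ⟂ CP, so CP runs at -145.0°; with |CP| = 9.1, P = (-9.368, 0.5611). ∠CPJ = 52.8° gives PJ at -17.80° from the x-axis; with |PJ| = 9.8, J = (-0.03675, -2.435). Then |GJ| = |J − G| = 2.435.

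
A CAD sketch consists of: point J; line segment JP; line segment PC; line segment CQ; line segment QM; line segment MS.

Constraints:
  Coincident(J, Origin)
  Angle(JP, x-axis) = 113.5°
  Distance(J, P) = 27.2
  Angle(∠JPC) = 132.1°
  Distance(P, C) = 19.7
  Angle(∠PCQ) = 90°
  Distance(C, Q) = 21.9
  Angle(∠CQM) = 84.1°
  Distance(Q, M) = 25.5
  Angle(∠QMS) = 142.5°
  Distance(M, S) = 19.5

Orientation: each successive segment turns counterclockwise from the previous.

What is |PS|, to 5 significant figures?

20.687

J is at the origin; JP runs at 113.5° with length 27.2, so P = (-10.846, 24.944). ∠JPC = 132.1° gives PC at 161.40° from the x-axis; with |PC| = 19.7, C = (-29.517, 31.228). ∠PCQ = 90.0° gives CQ at -108.60° from the x-axis; with |CQ| = 21.9, Q = (-36.502, 10.471). ∠CQM = 84.1° gives QM at -12.700° from the x-axis; with |QM| = 25.5, M = (-11.626, 4.8653). ∠QMS = 142.5° gives MS at 24.800° from the x-axis; with |MS| = 19.5, S = (6.0756, 13.045). Then |PS| = |S − P| = 20.687.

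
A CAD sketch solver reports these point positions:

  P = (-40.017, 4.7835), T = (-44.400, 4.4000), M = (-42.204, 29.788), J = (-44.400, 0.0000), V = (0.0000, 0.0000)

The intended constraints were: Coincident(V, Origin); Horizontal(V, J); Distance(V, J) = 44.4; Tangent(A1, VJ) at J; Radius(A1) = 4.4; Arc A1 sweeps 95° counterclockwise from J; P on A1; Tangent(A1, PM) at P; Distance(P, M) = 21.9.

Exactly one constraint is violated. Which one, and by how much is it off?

Distance(P, M) = 21.9 — off by 3.20.

V = (0.00, 0.00) ✓; V.y = 0.00, J.y = 0.00 ✓; |VJ| = 44.40 ✓; ∠(TJ, JV) = 90.00° ✓; |TJ| = 4.400 ✓; bearing(T→P) − bearing(T→J) = 95.00° ✓; |TP| = 4.400 ✓; ∠(TP, PM) = 90.00° ✓; |PM| = 25.10 ✗.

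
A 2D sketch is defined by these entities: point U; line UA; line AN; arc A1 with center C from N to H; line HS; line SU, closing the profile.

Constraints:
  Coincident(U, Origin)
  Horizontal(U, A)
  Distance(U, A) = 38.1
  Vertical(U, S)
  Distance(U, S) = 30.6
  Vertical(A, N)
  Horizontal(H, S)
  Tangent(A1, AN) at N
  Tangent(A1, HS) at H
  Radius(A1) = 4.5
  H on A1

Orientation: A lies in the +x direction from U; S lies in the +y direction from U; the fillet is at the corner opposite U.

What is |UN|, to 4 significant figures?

46.18

The virtual corner opposite U is at (38.10, 30.60). Tangency of A1 to AN means the radius CN is perpendicular to AN and the tangent condition forces CH to be normal to HS, with radius 4.5, so the center C sits 4.5 in from both sides at C = (33.60, 26.10). That places the tangent points at N = (38.10, 26.10) on AN and H = (33.60, 30.60) on HS. Then |UN| = |N − U| = 46.18.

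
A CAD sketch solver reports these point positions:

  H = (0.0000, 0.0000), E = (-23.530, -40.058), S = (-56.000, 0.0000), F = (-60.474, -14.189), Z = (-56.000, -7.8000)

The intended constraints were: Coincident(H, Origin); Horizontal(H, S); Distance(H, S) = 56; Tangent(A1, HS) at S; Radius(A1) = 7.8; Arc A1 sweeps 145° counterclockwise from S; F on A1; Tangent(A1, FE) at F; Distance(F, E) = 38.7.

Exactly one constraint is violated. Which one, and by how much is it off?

Distance(F, E) = 38.7 — off by 6.40.

H = (0.00, 0.00) ✓; H.y = 0.00, S.y = 0.00 ✓; |HS| = 56.00 ✓; ∠(ZS, SH) = 90.00° ✓; |ZS| = 7.800 ✓; bearing(Z→F) − bearing(Z→S) = 145.0° ✓; |ZF| = 7.800 ✓; ∠(ZF, FE) = 90.00° ✓; |FE| = 45.10 ✗.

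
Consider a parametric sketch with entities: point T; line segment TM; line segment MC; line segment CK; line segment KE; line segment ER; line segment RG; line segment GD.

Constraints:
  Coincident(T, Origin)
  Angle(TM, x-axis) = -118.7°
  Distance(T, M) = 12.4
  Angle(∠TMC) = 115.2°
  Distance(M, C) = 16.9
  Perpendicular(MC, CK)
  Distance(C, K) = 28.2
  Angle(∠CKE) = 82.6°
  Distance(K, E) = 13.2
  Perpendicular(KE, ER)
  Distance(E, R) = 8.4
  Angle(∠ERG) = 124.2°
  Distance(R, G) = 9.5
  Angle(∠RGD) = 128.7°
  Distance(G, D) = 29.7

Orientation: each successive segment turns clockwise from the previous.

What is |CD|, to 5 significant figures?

35.195

T is at the origin; TM runs at -118.7° with length 12.4, so M = (-5.9548, -10.877). ∠TMC = 115.2° gives MC at 176.50° from the x-axis; with |MC| = 16.9, C = (-22.823, -9.8449). MC is perpendicular to CK, so CK runs at 86.500°; with |CK| = 28.2, K = (-21.102, 18.303). ∠CKE = 82.6° gives KE at -10.900° from the x-axis; with |KE| = 13.2, E = (-8.1398, 15.806). KE ⟂ ER, so ER runs at -100.90°; with |ER| = 8.4, R = (-9.7282, 7.5580). ∠ERG = 124.2° gives RG at -156.70° from the x-axis; with |RG| = 9.5, G = (-18.453, 3.8003). ∠RGD = 128.7° gives GD at 152.00° from the x-axis; with |GD| = 29.7, D = (-44.677, 17.744). Then |CD| = |D − C| = 35.195.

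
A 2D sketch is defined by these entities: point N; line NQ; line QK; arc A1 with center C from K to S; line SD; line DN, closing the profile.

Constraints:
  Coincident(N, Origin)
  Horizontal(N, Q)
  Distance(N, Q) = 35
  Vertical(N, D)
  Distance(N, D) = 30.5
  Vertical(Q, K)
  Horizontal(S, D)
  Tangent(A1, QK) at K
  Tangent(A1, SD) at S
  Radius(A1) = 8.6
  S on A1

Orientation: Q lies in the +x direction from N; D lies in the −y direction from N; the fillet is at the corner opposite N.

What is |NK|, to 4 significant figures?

41.29

The virtual corner opposite N is at (35.00, -30.50). Since A1 is tangent to QK there, CK ⟂ QK and the tangent condition forces CS to be normal to SD, with radius 8.6, so the center C sits 8.6 in from both sides at C = (26.40, -21.90). That places the tangent points at K = (35.00, -21.90) on QK and S = (26.40, -30.50) on SD. Then |NK| = |K − N| = 41.29.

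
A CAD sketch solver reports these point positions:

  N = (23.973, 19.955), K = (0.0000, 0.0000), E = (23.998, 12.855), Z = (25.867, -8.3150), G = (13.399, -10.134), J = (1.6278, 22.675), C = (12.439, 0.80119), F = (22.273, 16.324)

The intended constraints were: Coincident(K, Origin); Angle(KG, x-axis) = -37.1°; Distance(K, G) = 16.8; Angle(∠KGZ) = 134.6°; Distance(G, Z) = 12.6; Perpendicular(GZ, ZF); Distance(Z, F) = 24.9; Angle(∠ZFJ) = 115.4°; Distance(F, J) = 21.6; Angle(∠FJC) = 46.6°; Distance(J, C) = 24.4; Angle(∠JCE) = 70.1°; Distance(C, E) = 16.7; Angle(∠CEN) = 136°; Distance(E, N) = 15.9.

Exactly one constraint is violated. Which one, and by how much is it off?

Distance(E, N) = 15.9 — off by 8.80.

K = (0.00, 0.00) ✓; KG at -37.10° ✓; |KG| = 16.80 ✓; ∠KGZ = 134.6° ✓; |GZ| = 12.60 ✓; ∠(GZ, ZF) = 90.00° ✓; |ZF| = 24.90 ✓; ∠ZFJ = 115.4° ✓; |FJ| = 21.60 ✓; ∠FJC = 46.60° ✓; |JC| = 24.40 ✓; ∠JCE = 70.10° ✓; |CE| = 16.70 ✓; ∠CEN = 136.0° ✓; |EN| = 7.100 ✗.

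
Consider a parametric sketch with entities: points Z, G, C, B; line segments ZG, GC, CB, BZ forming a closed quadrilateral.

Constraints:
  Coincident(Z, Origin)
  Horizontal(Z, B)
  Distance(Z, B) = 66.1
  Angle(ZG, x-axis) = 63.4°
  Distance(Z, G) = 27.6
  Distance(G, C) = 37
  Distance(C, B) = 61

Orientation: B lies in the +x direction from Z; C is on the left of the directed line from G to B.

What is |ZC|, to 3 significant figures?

64.2

Checks: Z = (0.00, 0.00) ✓; |GC| = 37.00 ✓; |CB| = 61.00 ✓.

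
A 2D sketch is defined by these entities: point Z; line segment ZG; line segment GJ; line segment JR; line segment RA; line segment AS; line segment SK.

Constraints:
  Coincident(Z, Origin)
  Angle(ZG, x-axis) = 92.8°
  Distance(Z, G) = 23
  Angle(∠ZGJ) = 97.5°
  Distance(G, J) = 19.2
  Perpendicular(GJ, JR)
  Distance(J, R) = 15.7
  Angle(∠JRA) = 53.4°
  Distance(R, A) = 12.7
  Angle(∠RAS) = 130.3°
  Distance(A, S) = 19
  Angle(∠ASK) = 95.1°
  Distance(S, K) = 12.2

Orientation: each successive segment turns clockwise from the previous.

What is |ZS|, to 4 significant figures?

35.32

Z is at the origin; ZG runs at 92.8° with length 23.0, so G = (-1.124, 22.97). ∠ZGJ = 97.5° gives GJ at 10.30° from the x-axis; with |GJ| = 19.2, J = (17.77, 26.41). The perpendicularity gives JR at right angles to GJ, so JR runs at -79.70°; with |JR| = 15.7, R = (20.57, 10.96). ∠JRA = 53.4° gives RA at 153.7° from the x-axis; with |RA| = 12.7, A = (9.189, 16.59). ∠RAS = 130.3° gives AS at 104.0° from the x-axis; with |AS| = 19.0, S = (4.592, 35.02). Then |ZS| = |S − Z| = 35.32.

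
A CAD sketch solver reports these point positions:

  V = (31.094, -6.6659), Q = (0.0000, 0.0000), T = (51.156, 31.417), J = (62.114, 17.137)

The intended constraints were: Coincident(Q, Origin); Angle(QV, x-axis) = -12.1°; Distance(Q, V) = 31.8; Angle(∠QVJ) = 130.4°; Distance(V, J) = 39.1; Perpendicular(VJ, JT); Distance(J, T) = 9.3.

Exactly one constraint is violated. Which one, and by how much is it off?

Distance(J, T) = 9.3 — off by 8.70.

Q = (0.00, 0.00) ✓; QV at -12.10° ✓; |QV| = 31.80 ✓; ∠QVJ = 130.4° ✓; |VJ| = 39.10 ✓; ∠(VJ, JT) = 90.00° ✓; |JT| = 18.00 ✗.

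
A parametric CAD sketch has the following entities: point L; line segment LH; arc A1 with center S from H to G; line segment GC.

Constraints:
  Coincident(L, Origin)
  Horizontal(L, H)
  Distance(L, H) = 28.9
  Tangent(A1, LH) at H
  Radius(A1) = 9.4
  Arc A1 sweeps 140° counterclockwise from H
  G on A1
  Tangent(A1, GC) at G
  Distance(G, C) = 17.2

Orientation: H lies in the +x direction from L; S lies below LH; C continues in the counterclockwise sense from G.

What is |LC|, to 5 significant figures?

45.424

On A1, H sits at bearing 90° from S; a 140° counterclockwise sweep puts G at bearing 230°, so G = S + 9.4·(cos 230°, sin 230°) = (22.858, -16.601). The tangent condition forces SG to be normal to GC, so GC runs along (−sin 230°, cos 230°); with |GC| = 17.2, C = (36.034, -27.657). Then |LC| = |C − L| = 45.424.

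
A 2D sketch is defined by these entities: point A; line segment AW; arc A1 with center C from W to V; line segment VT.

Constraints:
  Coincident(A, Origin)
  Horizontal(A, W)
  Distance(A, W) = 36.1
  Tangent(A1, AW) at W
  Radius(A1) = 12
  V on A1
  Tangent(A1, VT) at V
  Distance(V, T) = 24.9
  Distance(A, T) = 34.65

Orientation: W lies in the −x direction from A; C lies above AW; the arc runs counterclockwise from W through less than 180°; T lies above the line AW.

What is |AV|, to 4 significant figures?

26.07

Checks: ∠(CW, WA) = 90.00° ✓; |CV| = 12.00 ✓; ∠(CV, VT) = 90.00° ✓; |VT| = 24.90 ✓; |AT| = 34.65 ✓.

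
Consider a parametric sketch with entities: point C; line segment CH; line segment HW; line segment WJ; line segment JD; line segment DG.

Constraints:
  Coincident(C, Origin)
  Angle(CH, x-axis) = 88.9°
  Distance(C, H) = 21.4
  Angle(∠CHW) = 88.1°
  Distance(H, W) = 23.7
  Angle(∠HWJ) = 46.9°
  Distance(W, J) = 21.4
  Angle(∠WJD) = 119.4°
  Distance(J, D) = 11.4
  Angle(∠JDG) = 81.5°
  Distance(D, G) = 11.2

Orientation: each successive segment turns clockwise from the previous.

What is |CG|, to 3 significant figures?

18.9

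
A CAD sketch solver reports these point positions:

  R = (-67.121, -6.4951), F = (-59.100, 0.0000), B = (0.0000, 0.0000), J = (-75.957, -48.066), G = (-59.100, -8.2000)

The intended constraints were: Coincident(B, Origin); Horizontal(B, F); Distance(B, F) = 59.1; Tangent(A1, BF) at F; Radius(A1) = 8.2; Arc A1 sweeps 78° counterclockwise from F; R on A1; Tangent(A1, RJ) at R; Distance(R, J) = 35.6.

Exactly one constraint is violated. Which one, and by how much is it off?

Distance(R, J) = 35.6 — off by 6.90.

B = (0.00, 0.00) ✓; B.y = 0.00, F.y = 0.00 ✓; |BF| = 59.10 ✓; ∠(GF, FB) = 90.00° ✓; |GF| = 8.200 ✓; bearing(G→R) − bearing(G→F) = 78.00° ✓; |GR| = 8.200 ✓; ∠(GR, RJ) = 90.00° ✓; |RJ| = 42.50 ✗.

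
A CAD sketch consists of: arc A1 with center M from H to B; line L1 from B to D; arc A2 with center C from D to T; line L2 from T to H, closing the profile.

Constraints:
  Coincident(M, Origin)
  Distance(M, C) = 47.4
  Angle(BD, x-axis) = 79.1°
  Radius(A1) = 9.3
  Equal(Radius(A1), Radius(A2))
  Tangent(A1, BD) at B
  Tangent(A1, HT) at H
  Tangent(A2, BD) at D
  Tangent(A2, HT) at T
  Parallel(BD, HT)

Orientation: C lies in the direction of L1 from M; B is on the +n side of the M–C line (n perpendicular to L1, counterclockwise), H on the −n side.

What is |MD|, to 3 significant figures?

48.3

Tangency of A1 to both parallel lines with radius 9.3 puts B and H at M ± 9.3·n: B = (-9.13, 1.76), H = (9.13, -1.76). Equal radii place D and T the same way about C: D = C + 9.3·n = (-0.169, 48.3), T = C − 9.3·n = (18.1, 44.8). Then |MD| = |D − M| = 48.3.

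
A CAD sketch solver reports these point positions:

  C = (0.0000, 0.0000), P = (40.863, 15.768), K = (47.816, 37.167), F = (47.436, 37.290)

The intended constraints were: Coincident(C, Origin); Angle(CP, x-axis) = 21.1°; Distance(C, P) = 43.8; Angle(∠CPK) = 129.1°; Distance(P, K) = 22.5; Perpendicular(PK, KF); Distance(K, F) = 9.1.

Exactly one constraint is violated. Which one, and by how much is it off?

Distance(K, F) = 9.1 — off by 8.70.

C = (0.00, 0.00) ✓; CP at 21.10° ✓; |CP| = 43.80 ✓; ∠CPK = 129.1° ✓; |PK| = 22.50 ✓; ∠(PK, KF) = 90.06° ✓; |KF| = 0.3994 ✗.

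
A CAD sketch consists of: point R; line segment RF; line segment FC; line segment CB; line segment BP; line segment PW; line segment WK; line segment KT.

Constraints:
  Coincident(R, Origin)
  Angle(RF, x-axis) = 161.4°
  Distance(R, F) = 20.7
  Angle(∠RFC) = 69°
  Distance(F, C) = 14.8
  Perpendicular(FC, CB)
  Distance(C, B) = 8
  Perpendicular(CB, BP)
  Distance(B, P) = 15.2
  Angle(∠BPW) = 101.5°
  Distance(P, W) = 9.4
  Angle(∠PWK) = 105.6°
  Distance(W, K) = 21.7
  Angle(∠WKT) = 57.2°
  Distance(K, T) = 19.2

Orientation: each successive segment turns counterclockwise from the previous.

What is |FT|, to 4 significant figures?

17.12

∠PWK = 105.6° gives WK at -114.7° from the x-axis; with |WK| = 21.7, K = (-29.99, -10.89). ∠WKT = 57.2° gives KT at 8.100° from the x-axis; with |KT| = 19.2, T = (-10.98, -8.186). Then |FT| = |T − F| = 17.12.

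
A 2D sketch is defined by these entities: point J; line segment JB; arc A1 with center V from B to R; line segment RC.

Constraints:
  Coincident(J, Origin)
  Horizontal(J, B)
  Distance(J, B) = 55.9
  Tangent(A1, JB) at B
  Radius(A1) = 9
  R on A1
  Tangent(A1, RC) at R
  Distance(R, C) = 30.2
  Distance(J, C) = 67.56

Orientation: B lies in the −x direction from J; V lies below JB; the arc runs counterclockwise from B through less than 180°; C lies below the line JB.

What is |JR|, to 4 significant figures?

65.48

Checks: J = (0.00, 0.00) ✓; |VB| = 9.000 ✓; |VR| = 9.000 ✓; ∠(VR, RC) = 90.00° ✓; |RC| = 30.20 ✓; |JC| = 67.56 ✓.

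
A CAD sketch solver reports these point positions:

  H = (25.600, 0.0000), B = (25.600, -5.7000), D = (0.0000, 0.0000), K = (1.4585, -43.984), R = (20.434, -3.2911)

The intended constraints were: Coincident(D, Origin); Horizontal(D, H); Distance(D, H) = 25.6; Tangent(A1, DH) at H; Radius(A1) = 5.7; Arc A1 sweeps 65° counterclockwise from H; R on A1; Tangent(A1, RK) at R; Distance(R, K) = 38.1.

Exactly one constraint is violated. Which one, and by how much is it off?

Distance(R, K) = 38.1 — off by 6.80.

D = (0.00, 0.00) ✓; D.y = 0.00, H.y = 0.00 ✓; |DH| = 25.60 ✓; ∠(BH, HD) = 90.00° ✓; |BH| = 5.700 ✓; bearing(B→R) − bearing(B→H) = 65.00° ✓; |BR| = 5.700 ✓; ∠(BR, RK) = 90.00° ✓; |RK| = 44.90 ✗.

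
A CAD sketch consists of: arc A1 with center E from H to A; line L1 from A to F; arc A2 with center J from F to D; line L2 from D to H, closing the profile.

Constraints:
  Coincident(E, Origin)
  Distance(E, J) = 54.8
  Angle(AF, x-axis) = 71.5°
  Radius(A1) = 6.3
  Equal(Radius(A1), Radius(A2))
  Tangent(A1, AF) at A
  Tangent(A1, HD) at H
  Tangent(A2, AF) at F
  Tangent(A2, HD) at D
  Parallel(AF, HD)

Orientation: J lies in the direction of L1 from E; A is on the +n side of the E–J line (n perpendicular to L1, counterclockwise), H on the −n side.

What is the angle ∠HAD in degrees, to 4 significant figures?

77.05°

The slot axis is L1's direction at 71.5°, so u = (cos 71.5°, sin 71.5°) = (0.3173, 0.9483) and n = (−sin 71.5°, cos 71.5°) = (-0.9483, 0.3173). E is at the origin and J lies 54.8 along u from E, so J = 54.8·u = (17.39, 51.97). Tangency of A1 to both parallel lines with radius 6.3 puts A and H at E ± 6.3·n: A = (-5.974, 1.999), H = (5.974, -1.999). Equal radii place F and D the same way about J: F = J + 6.3·n = (11.41, 53.97), D = J − 6.3·n = (23.36, 49.97). Then cos ∠HAD = AH·AD / (|AH||AD|), giving 77.05°.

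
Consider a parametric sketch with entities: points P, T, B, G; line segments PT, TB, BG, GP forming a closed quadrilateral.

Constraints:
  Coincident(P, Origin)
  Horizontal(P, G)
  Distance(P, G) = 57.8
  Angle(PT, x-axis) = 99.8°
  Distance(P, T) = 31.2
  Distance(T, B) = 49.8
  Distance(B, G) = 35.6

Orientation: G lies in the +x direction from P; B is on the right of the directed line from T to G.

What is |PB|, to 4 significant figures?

25.54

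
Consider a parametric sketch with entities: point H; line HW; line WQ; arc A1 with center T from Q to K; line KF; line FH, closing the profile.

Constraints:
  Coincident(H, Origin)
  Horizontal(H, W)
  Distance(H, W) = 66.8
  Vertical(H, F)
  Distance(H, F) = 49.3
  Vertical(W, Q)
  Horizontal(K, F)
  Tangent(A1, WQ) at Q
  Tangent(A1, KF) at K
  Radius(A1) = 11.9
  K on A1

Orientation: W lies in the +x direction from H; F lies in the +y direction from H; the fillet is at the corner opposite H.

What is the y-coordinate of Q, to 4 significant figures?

37.40

H is at the origin; HW is horizontal with |HW| = 66.8 and W on the +x side, so W = (66.80, 0.000). H and F share the same x with |HF| = 49.3 and F on the +y side, so F = (0.000, 49.30). The virtual corner opposite H is at (66.80, 49.30). A1 meets WQ tangentially, so TQ is at right angles to WQ and the tangent condition forces TK to be normal to KF, with radius 11.9, so the center T sits 11.9 in from both sides at T = (54.90, 37.40). That places the tangent points at Q = (66.80, 37.40) on WQ and K = (54.90, 49.30) on KF. So Q.y = 37.40.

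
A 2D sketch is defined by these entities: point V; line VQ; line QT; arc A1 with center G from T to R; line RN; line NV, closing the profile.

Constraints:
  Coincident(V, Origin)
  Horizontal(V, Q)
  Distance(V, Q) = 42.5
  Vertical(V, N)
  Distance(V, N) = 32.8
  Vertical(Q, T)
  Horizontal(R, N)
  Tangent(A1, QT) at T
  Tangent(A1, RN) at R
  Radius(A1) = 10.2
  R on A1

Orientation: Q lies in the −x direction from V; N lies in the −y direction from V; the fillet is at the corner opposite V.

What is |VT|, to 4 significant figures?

48.14

The virtual corner opposite V is at (-42.50, -32.80). The tangent condition forces GT to be normal to QT and tangency of A1 to RN means the radius GR is perpendicular to RN, with radius 10.2, so the center G sits 10.2 in from both sides at G = (-32.30, -22.60). That places the tangent points at T = (-42.50, -22.60) on QT and R = (-32.30, -32.80) on RN. Then |VT| = |T − V| = 48.14.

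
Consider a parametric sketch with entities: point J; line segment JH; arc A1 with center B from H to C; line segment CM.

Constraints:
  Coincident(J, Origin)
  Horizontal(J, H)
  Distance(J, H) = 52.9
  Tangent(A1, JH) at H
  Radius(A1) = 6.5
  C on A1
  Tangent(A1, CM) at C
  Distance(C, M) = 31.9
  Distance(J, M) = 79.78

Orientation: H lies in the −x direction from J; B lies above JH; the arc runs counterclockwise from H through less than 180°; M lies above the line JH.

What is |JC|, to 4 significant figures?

50.03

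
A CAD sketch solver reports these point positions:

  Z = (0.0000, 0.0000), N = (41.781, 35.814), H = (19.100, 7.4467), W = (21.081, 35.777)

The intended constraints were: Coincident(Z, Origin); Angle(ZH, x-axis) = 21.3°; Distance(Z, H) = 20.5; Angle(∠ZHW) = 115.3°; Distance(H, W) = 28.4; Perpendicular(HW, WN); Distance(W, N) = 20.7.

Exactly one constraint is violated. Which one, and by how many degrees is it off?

Perpendicular(HW, WN) — off by 4.10°.

Z = (0.00, 0.00) ✓; ZH at 21.30° ✓; |ZH| = 20.50 ✓; ∠ZHW = 115.3° ✓; |HW| = 28.40 ✓; ∠(HW, WN) = 85.90° ✗; |WN| = 20.70 ✓.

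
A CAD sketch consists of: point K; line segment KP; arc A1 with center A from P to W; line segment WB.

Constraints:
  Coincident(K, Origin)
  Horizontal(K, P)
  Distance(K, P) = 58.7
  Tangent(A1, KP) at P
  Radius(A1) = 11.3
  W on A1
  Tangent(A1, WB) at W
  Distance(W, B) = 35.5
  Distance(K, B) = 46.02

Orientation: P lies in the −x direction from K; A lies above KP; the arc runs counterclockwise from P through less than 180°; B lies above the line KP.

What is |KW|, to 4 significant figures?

49.48

K is at the origin; K and P share the same y with |KP| = 58.7 and P on the −x side, so P = (-58.70, 0.000). Since A1 is tangent to KP there, AP ⟂ KP, so A = P + (0, 11.3) = (-58.70, 11.30). Since AW ⟂ WB (tangency), |AB| = √(11.3² + 35.5²) = 37.26 regardless of where W sits on A1. So B lies on both circle(K, 46.02) and circle(A, 37.26); the above-KP intersection is B = (-29.92, 34.96). W is the foot of the tangent from B: W = (-49.21, 5.160).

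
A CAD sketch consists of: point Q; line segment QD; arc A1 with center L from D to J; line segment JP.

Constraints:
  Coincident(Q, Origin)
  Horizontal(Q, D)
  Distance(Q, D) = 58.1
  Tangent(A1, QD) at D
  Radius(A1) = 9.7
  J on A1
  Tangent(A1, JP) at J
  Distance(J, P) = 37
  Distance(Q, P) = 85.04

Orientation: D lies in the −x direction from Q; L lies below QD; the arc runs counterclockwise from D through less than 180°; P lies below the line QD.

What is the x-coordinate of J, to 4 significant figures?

-67.74

Checks: |LJ| = 9.700 ✓; ∠(LJ, JP) = 90.00° ✓; |JP| = 37.00 ✓; |QP| = 85.04 ✓.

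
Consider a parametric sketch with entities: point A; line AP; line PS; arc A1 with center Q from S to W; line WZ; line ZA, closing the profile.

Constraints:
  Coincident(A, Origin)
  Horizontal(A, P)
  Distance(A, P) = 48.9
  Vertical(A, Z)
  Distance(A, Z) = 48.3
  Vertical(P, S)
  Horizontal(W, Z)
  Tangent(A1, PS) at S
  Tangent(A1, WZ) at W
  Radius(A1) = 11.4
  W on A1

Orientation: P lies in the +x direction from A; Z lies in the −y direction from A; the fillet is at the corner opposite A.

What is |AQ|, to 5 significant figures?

52.610

AZ is vertical with |AZ| = 48.3 and Z on the −y side, so Z = (0.0000, -48.300). The virtual corner opposite A is at (48.900, -48.300). Tangency of A1 to PS means the radius QS is perpendicular to PS and since A1 is tangent to WZ there, QW ⟂ WZ, with radius 11.4, so the center Q sits 11.4 in from both sides at Q = (37.500, -36.900). Then |AQ| = |Q − A| = 52.610.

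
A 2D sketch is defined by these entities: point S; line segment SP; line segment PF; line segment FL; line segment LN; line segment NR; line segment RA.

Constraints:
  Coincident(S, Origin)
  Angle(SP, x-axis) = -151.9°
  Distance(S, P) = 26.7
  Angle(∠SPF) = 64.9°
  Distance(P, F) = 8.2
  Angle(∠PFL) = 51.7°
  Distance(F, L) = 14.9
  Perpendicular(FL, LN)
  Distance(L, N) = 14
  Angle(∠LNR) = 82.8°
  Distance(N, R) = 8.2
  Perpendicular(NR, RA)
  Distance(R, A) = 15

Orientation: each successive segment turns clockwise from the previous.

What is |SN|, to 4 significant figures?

31.51

∠PFL = 51.7° gives FL at -35.30° from the x-axis; with |FL| = 14.9, L = (-11.82, -13.00). FL ⟂ LN, so LN runs at -125.3°; with |LN| = 14.0, N = (-19.91, -24.42). Then |SN| = |N − S| = 31.51.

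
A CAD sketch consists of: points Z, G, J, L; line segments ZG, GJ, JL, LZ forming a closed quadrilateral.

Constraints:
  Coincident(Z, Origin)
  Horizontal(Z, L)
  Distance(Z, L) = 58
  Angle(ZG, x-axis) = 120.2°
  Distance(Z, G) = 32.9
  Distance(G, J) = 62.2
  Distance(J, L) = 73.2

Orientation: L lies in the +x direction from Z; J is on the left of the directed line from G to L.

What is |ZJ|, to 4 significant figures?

75.01

Checks: |GJ| = 62.20 ✓; |JL| = 73.20 ✓.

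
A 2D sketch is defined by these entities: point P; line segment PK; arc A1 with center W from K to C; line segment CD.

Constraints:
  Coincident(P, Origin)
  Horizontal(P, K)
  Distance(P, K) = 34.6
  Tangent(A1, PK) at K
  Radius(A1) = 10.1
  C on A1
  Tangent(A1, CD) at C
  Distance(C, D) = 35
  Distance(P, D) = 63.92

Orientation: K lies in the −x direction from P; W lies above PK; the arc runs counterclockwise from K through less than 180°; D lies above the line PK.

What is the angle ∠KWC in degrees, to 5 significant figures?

123.59°

P is at the origin; PK is horizontal with |PK| = 34.6 and K on the −x side, so K = (-34.600, 0.0000). The tangent condition forces WK to be normal to PK, so W = K + (0, 10.1) = (-34.600, 10.100). Since WC ⟂ CD (tangency), |WD| = √(10.1² + 35.0²) = 36.428 regardless of where C sits on A1. So D lies on both circle(P, 63.92) and circle(W, 36.428); the above-PK intersection is D = (-45.550, 44.843). C is the foot of the tangent from D: C = (-26.187, 15.688).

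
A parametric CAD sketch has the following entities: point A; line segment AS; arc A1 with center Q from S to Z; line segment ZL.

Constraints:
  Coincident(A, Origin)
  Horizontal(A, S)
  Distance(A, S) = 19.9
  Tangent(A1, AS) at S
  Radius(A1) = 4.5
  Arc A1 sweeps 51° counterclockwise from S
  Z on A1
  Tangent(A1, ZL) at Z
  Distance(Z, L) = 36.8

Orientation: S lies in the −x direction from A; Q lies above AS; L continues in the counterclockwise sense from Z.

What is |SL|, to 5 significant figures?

40.332

A is at the origin; A and S share the same y with |AS| = 19.9 and S on the −x side, so S = (-19.900, 0.0000). The tangent condition forces QS to be normal to AS, so Q = S + (0, 4.5) = (-19.900, 4.5000). On A1, S sits at bearing -90° from Q; a 51° counterclockwise sweep puts Z at bearing -39°, so Z = Q + 4.5·(cos -39°, sin -39°) = (-16.403, 1.6681). Tangency of A1 to ZL means the radius QZ is perpendicular to ZL, so ZL runs along (−sin -39°, cos -39°); with |ZL| = 36.8, L = (6.7561, 30.267). Then |SL| = |L − S| = 40.332.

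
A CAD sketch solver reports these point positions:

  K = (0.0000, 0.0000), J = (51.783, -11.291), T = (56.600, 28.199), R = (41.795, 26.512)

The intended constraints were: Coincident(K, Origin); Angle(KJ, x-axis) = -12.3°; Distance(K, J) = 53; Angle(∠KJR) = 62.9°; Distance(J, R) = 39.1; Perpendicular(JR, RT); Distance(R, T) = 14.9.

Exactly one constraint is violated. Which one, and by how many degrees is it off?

Perpendicular(JR, RT) — off by 8.30°.

K = (0.00, 0.00) ✓; KJ at -12.30° ✓; |KJ| = 53.00 ✓; ∠KJR = 62.90° ✓; |JR| = 39.10 ✓; ∠(JR, RT) = 98.30° ✗; |RT| = 14.90 ✓.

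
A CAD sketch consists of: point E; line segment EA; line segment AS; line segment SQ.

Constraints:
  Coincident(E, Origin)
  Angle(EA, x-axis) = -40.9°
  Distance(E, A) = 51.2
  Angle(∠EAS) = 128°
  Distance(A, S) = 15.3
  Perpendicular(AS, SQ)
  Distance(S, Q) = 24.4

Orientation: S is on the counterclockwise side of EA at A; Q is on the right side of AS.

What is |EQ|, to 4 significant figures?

79.90

E is at the origin; EA runs at -40.9° with length 51.2, so A = 51.2·(cos -40.9°, sin -40.9°) = (38.70, -33.52). ∠EAS = 128.0°, so AS runs at -40.9° + (180° − 128.0°) = 11.10° from the x-axis; with |AS| = 15.3, S = A + 15.3·(cos 11.10°, sin 11.10°) = (53.71, -30.58). AS is perpendicular to SQ; with |SQ| = 24.4 on the right of AS, Q = S + 24.4·(0.1925, -0.9813) = (58.41, -54.52). Then |EQ| = |Q − E| = 79.90.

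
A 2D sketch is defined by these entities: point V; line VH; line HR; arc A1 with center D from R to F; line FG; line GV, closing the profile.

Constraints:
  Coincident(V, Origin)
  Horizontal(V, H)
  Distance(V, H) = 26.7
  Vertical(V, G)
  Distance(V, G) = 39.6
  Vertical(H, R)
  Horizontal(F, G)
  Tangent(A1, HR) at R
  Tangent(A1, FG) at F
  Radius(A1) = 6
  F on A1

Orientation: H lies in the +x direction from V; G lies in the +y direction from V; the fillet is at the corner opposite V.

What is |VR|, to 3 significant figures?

42.9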